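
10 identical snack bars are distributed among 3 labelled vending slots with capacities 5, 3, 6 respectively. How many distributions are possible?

14

Ignoring the caps, the number of non-negative solutions to x_1+…+x_3 = 10 is C(12,2) = 66.
Subtract solutions that violate a single cap (substitute x_i' = x_i − (cap_i+1)): x_1 ≥ 6 gives C(6,2) = 15; x_2 ≥ 4 gives C(8,2) = 28; x_3 ≥ 7 gives C(5,2) = 10. Together 53.
Add back pairs where two caps are both exceeded: 1 + 0 + 0 = 1.
By inclusion–exclusion the count is 66 − 53 + 1 = 14.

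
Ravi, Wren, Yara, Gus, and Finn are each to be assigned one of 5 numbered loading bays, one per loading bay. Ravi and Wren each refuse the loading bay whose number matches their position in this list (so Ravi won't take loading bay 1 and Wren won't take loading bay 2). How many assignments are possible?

Let Aᵢ (for i ∈ {1, 2}) be the placements that put person i in their forbidden loading bay. Any j of these fix j positions, leaving (5−j)! ways to fill the rest, and there are C(2,j) ways to pick which j.
By inclusion–exclusion, the number of valid placements is Σ_{j=0}^{2} (−1)^j C(2,j)·(5−j)!.
Computing: 120 − 48 + 6 = 78.

78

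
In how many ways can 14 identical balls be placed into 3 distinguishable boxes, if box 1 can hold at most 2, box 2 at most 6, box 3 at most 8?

6

Ignoring the caps, the number of non-negative solutions to x_1+…+x_3 = 14 is C(16,2) = 120.
Subtract solutions that violate a single cap (substitute x_i' = x_i − (cap_i+1)): x_1 ≥ 3 gives C(13,2) = 78; x_2 ≥ 7 gives C(9,2) = 36; x_3 ≥ 9 gives C(7,2) = 21. Together 135.
Add back pairs where two caps are both exceeded: 15 + 6 + 0 = 21.
By inclusion–exclusion the count is 120 − 135 + 21 = 6.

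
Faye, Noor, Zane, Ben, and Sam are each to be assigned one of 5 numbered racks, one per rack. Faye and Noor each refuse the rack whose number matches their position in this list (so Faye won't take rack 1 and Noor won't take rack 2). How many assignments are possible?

78

Let Aᵢ (for i ∈ {1, 2}) be the placements that put person i in their forbidden rack. Any j of these fix j positions, leaving (5−j)! ways to fill the rest, and there are C(2,j) ways to pick which j.
By inclusion–exclusion, the number of valid placements is Σ_{j=0}^{2} (−1)^j C(2,j)·(5−j)!.
Computing: 120 − 48 + 6 = 78.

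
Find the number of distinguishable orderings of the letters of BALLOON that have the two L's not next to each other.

900

There are 7!/(2!·2!) = 1260 arrangements of BALLOON in total.
If the two L's are adjacent, glue them into one block, leaving 6 items to arrange: (6)!/(2!) = 360 ways.
Subtracting, 1260 − 360 = 900 arrangements keep the L's apart.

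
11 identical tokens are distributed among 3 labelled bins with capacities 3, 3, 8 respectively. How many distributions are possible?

By stars and bars, unrestricted non-negative solutions to x_1+…+x_3 = 11 number C(11+2,2) = 78.
Subtract solutions that violate a single cap (substitute x_i' = x_i − (cap_i+1)): x_1 ≥ 4 gives C(9,2) = 36; x_2 ≥ 4 gives C(9,2) = 36; x_3 ≥ 9 gives C(4,2) = 6. Together 78.
Add back pairs where two caps are both exceeded: 10 + 0 + 0 = 10.
By inclusion–exclusion the count is 78 − 78 + 10 = 10.

10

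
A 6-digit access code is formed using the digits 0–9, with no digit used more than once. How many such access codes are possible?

151200

This is a permutation of 6 out of 10: P(10,6) = 10!/4!.
10 × 9 × 8 × 7 × 6 × 5 = 151200.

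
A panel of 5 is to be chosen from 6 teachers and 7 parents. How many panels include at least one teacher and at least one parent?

1260

Unrestricted: C(13,5) = 1287 ways to pick any 5 of the 13.
Selections missing a whole group: no teachers → C(7,5) = 21; no parents → C(6,5) = 6.
Both groups omitted at once is impossible, so 1287 − 27 = 1260.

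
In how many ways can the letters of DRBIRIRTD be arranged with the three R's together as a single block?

1260

Treat the 3 copies of R as a single block. The multiset to arrange is then {RRR, B, D, D, I, I, T}, 7 items in all.
That gives (7)!/(2!·2!) = 1260 arrangements.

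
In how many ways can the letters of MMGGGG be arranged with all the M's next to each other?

Treat the 2 copies of M as a single block. The multiset to arrange is then {MM, G, G, G, G}, 5 items in all.
That gives (5)!/(4!) = 5 arrangements.

5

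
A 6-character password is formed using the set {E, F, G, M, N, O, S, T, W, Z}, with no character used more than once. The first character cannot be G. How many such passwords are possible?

The first character has 10−1 = 9 choices (anything except G).
The remaining 5 characters are filled from the other 9 symbols without repetition: 9 × 8 × 7 × 6 × 5 = 15120.
Total: 9 × 15120 = 136080.

136080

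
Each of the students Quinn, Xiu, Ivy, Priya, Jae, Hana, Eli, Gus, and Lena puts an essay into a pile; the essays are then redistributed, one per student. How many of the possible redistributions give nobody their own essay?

133496

This is the derangement count D_9: permutations of 9 items with no fixed point.
By inclusion–exclusion this is Σ_{j=0}^{9} (−1)^j C(9,j)·(9−j)!.
Computing: 362880 − 362880 + 181440 − 60480 + 15120 − 3024 + 504 − 72 + 9 − 1 = 133496.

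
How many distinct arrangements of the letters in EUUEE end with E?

6

With the last slot taken by E, it remains to arrange the other 4 letters (UUEE).
Those 4 letters have E appearing twice and U appearing twice, giving (4)!/(2!·2!) = 6.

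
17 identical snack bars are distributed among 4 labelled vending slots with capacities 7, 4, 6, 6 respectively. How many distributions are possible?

Without the upper bounds there are C(20,3) = 1140 ways to split 17 among 4 vending slots.
Subtract solutions that violate a single cap (substitute x_i' = x_i − (cap_i+1)): x_1 ≥ 8 gives C(12,3) = 220; x_2 ≥ 5 gives C(15,3) = 455; x_3 ≥ 7 gives C(13,3) = 286; x_4 ≥ 7 gives C(13,3) = 286. Together 1247.
Add back pairs where two caps are both exceeded: 35 + 10 + 10 + 56 + 56 + 20 = 187.
By inclusion–exclusion the count is 1140 − 1247 + 187 = 80.

80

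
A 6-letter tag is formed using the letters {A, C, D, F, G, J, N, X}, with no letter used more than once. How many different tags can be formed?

Choose and order 6 of the 8 symbols: the first letter has 8 options, the next 7, and so on down to 3.
8 × 7 × 6 × 5 × 4 × 3 = 20160.

20160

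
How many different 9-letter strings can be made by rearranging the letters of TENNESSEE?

The 9 letters of TENNESSEE have repeats: E appearing 4 times, N appearing twice, and S appearing twice.
So there are 9! / (4!·2!·2!) = 3780 distinguishable arrangements.

3780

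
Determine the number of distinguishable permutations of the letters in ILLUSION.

The 8 letters of ILLUSION have repeats: I appearing twice and L appearing twice.
Dividing 8! = 40320 by 2!·2! = 4 for the repeated letters gives 10080.

10080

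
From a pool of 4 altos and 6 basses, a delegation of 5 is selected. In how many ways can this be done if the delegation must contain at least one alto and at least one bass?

Total 5-person selections from all 10: C(10,5) = 252.
Subtract selections that omit an entire group: no altos → C(6,5) = 6; no basses → C(4,5) = 0.
Both groups omitted at once is impossible, so 252 − 6 = 246.

246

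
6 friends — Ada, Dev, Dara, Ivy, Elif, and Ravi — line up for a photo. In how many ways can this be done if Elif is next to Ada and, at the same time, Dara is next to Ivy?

96

Treat {Elif,Ada} as one block (2 orders) and {Dara,Ivy} as another (2 orders).
That leaves 4 units to arrange: 2 × 2 × 4! = 4 × 24 = 96.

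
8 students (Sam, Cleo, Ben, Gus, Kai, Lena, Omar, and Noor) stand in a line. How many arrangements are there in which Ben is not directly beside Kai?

30240

Of the 8! = 40320 arrangements, those with Ben and Kai adjacent number 2 × 7! = 10080 (treat the pair as a block with 2 internal orders).
So 40320 − 10080 = 30240 arrangements keep them apart.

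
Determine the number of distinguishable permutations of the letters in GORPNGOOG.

10080

GORPNGOOG has 9 letters with G appearing 3 times and O appearing 3 times.
Dividing 9! = 362880 by 3!·3! = 36 for the repeated letters gives 10080.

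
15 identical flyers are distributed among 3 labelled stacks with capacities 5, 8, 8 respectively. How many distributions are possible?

Ignoring the caps, the number of non-negative solutions to x_1+…+x_3 = 15 is C(17,2) = 136.
Subtract solutions that violate a single cap (substitute x_i' = x_i − (cap_i+1)): x_1 ≥ 6 gives C(11,2) = 55; x_2 ≥ 9 gives C(8,2) = 28; x_3 ≥ 9 gives C(8,2) = 28. Together 111.
Add back pairs where two caps are both exceeded: 1 + 1 + 0 = 2.
By inclusion–exclusion the count is 136 − 111 + 2 = 27.

27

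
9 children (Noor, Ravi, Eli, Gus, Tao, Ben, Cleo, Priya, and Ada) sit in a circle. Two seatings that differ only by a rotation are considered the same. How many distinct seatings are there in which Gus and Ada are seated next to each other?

10080

Glue Gus and Ada into a block (2 internal orders). Seating 8 units around a circle gives (7)! arrangements.
So 2 × (7)! = 2 × 5040 = 10080.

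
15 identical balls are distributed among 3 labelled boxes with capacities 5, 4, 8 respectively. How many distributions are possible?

6

By stars and bars, unrestricted non-negative solutions to x_1+…+x_3 = 15 number C(15+2,2) = 136.
Subtract solutions that violate a single cap (substitute x_i' = x_i − (cap_i+1)): x_1 ≥ 6 gives C(11,2) = 55; x_2 ≥ 5 gives C(12,2) = 66; x_3 ≥ 9 gives C(8,2) = 28. Together 149.
Add back pairs where two caps are both exceeded: 15 + 1 + 3 = 19.
By inclusion–exclusion the count is 136 − 149 + 19 = 6.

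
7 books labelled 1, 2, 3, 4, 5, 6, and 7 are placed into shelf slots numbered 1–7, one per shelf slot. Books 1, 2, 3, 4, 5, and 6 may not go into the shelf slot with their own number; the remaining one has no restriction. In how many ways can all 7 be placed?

2119

Let Aᵢ (for 1 ≤ i ≤ 6) be the placements that put book i in its forbidden shelf slot. Any j of these fix j positions, leaving (7−j)! ways to fill the rest, and there are C(6,j) ways to pick which j.
By inclusion–exclusion, the number of valid placements is Σ_{j=0}^{6} (−1)^j C(6,j)·(7−j)!.
Computing: 5040 − 4320 + 1800 − 480 + 90 − 12 + 1 = 2119.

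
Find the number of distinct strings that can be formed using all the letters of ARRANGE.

1260

ARRANGE has 7 letters with A appearing twice and R appearing twice.
So there are 7! / (2!·2!) = 1260 distinguishable arrangements.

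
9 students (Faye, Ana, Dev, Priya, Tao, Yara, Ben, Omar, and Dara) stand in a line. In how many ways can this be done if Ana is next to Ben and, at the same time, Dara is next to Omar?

Treat {Ana,Ben} as one block (2 orders) and {Dara,Omar} as another (2 orders).
That leaves 7 units to arrange: 2 × 2 × 7! = 4 × 5040 = 20160.

20160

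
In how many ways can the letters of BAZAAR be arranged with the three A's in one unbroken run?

24

Treat the 3 copies of A as a single block. The multiset to arrange is then {AAA, B, R, Z}, 4 items in all.
All 4 items are distinct, so there are (4)! = 24 arrangements.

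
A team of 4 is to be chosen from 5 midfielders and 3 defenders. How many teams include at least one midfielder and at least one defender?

65

With no constraint there are C(8,4) = 70 possible selections.
Selections missing a whole group: no midfielders → C(3,4) = 0; no defenders → C(5,4) = 5.
Both groups omitted at once is impossible, so 70 − 5 = 65.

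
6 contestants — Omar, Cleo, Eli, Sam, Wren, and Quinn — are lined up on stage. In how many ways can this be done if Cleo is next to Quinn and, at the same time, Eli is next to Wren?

96

Treat {Cleo,Quinn} as one block (2 orders) and {Eli,Wren} as another (2 orders).
That leaves 4 units to arrange: 2 × 2 × 4! = 4 × 24 = 96.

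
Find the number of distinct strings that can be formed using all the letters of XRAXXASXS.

3780

Letter multiplicities in XRAXXASXS: A×2, R×1, S×2, X×4.
The number of distinct arrangements is 9!/(4!·2!·2!) = 362880/96 = 3780.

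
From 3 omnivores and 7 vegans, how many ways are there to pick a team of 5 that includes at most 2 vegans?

21

Split by how many vegans are chosen (0 through 2).
Sum: C(7,0)·C(3,5) + C(7,1)·C(3,4) + C(7,2)·C(3,3) = 0 + 0 + 21 = 21.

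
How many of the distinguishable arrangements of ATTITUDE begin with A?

With the first slot taken by A, it remains to arrange the other 7 letters (TTITUDE).
Those 7 letters have T appearing 3 times, giving (7)!/(3!) = 840.

840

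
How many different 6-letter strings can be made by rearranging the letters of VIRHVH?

VIRHVH has 6 letters with H appearing twice and V appearing twice.
The number of distinct arrangements is 6!/(2!·2!) = 720/4 = 180.

180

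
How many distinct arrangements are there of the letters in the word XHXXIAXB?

The 8 letters of XHXXIAXB have repeats: X appearing 4 times.
So there are 8! / (4!) = 1680 distinguishable arrangements.

1680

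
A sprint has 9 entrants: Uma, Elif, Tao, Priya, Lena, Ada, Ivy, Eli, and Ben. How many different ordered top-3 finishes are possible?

504

This is an ordered selection of 3 from 9: P(9,3).
That gives 9 × 8 × 7 = 504.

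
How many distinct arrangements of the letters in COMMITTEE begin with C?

Fix C in the first position and arrange the remaining 8 letters.
Those 8 letters have E appearing twice, M appearing twice, and T appearing twice, giving (8)!/(2!·2!·2!) = 5040.

5040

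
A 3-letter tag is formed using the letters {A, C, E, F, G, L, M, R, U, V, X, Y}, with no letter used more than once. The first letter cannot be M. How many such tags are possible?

The first letter has 12−1 = 11 choices (anything except M).
The remaining 2 letters are filled from the other 11 symbols without repetition: 11 × 10 = 110.
Total: 11 × 110 = 1210.

1210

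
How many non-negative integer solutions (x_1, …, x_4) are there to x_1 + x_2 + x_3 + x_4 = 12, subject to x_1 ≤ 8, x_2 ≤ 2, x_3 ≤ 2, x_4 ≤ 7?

Ignoring the caps, the number of non-negative solutions to x_1+…+x_4 = 12 is C(15,3) = 455.
Subtract solutions that violate a single cap (substitute x_i' = x_i − (cap_i+1)): x_1 ≥ 9 gives C(6,3) = 20; x_2 ≥ 3 gives C(12,3) = 220; x_3 ≥ 3 gives C(12,3) = 220; x_4 ≥ 8 gives C(7,3) = 35. Together 495.
Add back pairs where two caps are both exceeded: 1 + 1 + 0 + 84 + 4 + 4 = 94.
By inclusion–exclusion the count is 455 − 495 + 94 = 54.

54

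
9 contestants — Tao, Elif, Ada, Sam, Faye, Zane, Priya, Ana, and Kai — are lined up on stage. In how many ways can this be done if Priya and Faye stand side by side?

Place the 7 others and the Priya-Faye pair as 8 objects in a line; the pair has 2 internal arrangements.
So the count is 2·(8)! = 80640.

80640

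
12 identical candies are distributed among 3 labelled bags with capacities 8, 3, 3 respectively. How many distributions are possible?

6

Without the upper bounds there are C(14,2) = 91 ways to split 12 among 3 bags.
Subtract solutions that violate a single cap (substitute x_i' = x_i − (cap_i+1)): x_1 ≥ 9 gives C(5,2) = 10; x_2 ≥ 4 gives C(10,2) = 45; x_3 ≥ 4 gives C(10,2) = 45. Together 100.
Add back pairs where two caps are both exceeded: 0 + 0 + 15 = 15.
By inclusion–exclusion the count is 91 − 100 + 15 = 6.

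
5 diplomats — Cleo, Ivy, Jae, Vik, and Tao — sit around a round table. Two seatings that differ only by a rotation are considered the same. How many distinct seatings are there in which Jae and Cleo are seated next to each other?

Treat {Jae, Cleo} as one unit (2 internal orders) and seat the resulting 4 units around the table: (3)! circular arrangements.
So 2 × (3)! = 2 × 6 = 12.

12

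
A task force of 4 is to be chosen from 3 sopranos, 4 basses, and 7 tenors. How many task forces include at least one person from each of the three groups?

462

Unrestricted: C(14,4) = 1001 ways to pick any 4 of the 14.
Selections missing a whole group: no sopranos → C(11,4) = 330; no basses → C(10,4) = 210; no tenors → C(7,4) = 35.
Add back selections omitting two groups (i.e. drawn from a single group): C(3,4) + C(4,4) + C(7,4) = 36.
By inclusion–exclusion: 1001 − 575 + 36 = 462.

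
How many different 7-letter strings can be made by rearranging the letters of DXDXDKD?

Letter multiplicities in DXDXDKD: D×4, K×1, X×2.
So there are 7! / (4!·2!) = 105 distinguishable arrangements.

105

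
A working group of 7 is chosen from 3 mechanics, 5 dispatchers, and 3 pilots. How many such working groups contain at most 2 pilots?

Split by how many pilots are chosen (0 through 2).
Sum: C(3,0)·C(8,7) + C(3,1)·C(8,6) + C(3,2)·C(8,5) = 8 + 84 + 168 = 260.

260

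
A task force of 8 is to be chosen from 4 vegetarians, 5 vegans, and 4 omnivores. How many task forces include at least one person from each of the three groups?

1268

Unrestricted: C(13,8) = 1287 ways to pick any 8 of the 13.
Subtract selections that omit an entire group: no vegetarians → C(9,8) = 9; no vegans → C(8,8) = 1; no omnivores → C(9,8) = 9.
Add back selections omitting two groups (i.e. drawn from a single group): C(4,8) + C(5,8) + C(4,8) = 0.
By inclusion–exclusion: 1287 − 19 + 0 = 1268.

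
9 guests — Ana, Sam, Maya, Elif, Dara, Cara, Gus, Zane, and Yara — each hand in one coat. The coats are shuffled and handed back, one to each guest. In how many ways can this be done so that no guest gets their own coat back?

Count assignments avoiding every fixed point. For any j of the 9 guests fixed to their own coat, the other 9−j can be arranged in (9−j)! ways.
By inclusion–exclusion this is Σ_{j=0}^{9} (−1)^j C(9,j)·(9−j)!.
Computing: 362880 − 362880 + 181440 − 60480 + 15120 − 3024 + 504 − 72 + 9 − 1 = 133496.

133496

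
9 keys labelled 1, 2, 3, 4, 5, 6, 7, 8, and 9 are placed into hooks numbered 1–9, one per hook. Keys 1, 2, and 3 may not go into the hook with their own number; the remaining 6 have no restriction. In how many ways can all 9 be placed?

Let Aᵢ (for i ∈ {1, 2, 3}) be the placements that put key i in its forbidden hook. Any j of these fix j positions, leaving (9−j)! ways to fill the rest, and there are C(3,j) ways to pick which j.
By inclusion–exclusion, the number of valid placements is Σ_{j=0}^{3} (−1)^j C(3,j)·(9−j)!.
Computing: 362880 − 120960 + 15120 − 720 = 256320.

256320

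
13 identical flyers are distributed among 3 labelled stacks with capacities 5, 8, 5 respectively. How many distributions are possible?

21

Ignoring the caps, the number of non-negative solutions to x_1+…+x_3 = 13 is C(15,2) = 105.
Subtract solutions that violate a single cap (substitute x_i' = x_i − (cap_i+1)): x_1 ≥ 6 gives C(9,2) = 36; x_2 ≥ 9 gives C(6,2) = 15; x_3 ≥ 6 gives C(9,2) = 36. Together 87.
Add back pairs where two caps are both exceeded: 0 + 3 + 0 = 3.
By inclusion–exclusion the count is 105 − 87 + 3 = 21.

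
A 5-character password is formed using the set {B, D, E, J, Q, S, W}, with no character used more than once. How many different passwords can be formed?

2520

Choose and order 5 of the 7 symbols: the first character has 7 options, the next 6, and so on down to 3.
That product is 7 × 6 × 5 × 4 × 3 = 2520.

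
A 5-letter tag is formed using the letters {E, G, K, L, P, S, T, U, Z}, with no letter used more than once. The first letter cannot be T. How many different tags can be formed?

13440

The first letter has 9−1 = 8 choices (anything except T).
The remaining 4 letters are filled from the other 8 symbols without repetition: 8 × 7 × 6 × 5 = 1680.
Total: 8 × 1680 = 13440.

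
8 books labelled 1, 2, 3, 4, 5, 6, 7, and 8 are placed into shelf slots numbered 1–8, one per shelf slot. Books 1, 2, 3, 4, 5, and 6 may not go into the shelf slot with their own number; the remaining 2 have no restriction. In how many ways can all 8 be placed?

18806

Let Aᵢ (for 1 ≤ i ≤ 6) be the placements that put book i in its forbidden shelf slot. Any j of these fix j positions, leaving (8−j)! ways to fill the rest, and there are C(6,j) ways to pick which j.
By inclusion–exclusion, the number of valid placements is Σ_{j=0}^{6} (−1)^j C(6,j)·(8−j)!.
Computing: 40320 − 30240 + 10800 − 2400 + 360 − 36 + 2 = 18806.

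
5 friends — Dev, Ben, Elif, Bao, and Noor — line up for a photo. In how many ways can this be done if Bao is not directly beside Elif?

Of the 5! = 120 arrangements, those with Bao and Elif adjacent number 2 × 4! = 48 (treat the pair as a block with 2 internal orders).
So 120 − 48 = 72 arrangements keep them apart.

72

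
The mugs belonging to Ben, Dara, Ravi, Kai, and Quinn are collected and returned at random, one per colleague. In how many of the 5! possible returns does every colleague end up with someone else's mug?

44

Let Aᵢ be the assignments in which colleague i gets their own mug. We want the size of the complement of A₁∪…∪A_5.
By inclusion–exclusion this is Σ_{j=0}^{5} (−1)^j C(5,j)·(5−j)!.
Computing: 120 − 120 + 60 − 20 + 5 − 1 = 44.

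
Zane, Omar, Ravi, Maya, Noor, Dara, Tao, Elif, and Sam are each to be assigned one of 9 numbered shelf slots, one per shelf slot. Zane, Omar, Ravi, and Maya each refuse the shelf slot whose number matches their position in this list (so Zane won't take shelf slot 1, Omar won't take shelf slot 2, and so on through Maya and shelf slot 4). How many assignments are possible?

Let Aᵢ (for 1 ≤ i ≤ 4) be the placements that put person i in their forbidden shelf slot. Any j of these fix j positions, leaving (9−j)! ways to fill the rest, and there are C(4,j) ways to pick which j.
By inclusion–exclusion, the number of valid placements is Σ_{j=0}^{4} (−1)^j C(4,j)·(9−j)!.
Computing: 362880 − 161280 + 30240 − 2880 + 120 = 229080.

229080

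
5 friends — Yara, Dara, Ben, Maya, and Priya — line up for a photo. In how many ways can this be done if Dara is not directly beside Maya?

72

Of the 5! = 120 arrangements, those with Dara and Maya adjacent number 2 × 4! = 48 (treat the pair as a block with 2 internal orders).
So 120 − 48 = 72 arrangements keep them apart.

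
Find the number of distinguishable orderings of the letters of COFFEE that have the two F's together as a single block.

Treat the 2 copies of F as a single block. The multiset to arrange is then {FF, C, E, E, O}, 5 items in all.
That gives (5)!/(2!) = 60 arrangements.

60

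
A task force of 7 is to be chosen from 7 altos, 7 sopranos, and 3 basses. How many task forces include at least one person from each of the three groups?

15778

With no constraint there are C(17,7) = 19448 possible selections.
Subtract selections that omit an entire group: no altos → C(10,7) = 120; no sopranos → C(10,7) = 120; no basses → C(14,7) = 3432.
Add back selections omitting two groups (i.e. drawn from a single group): C(7,7) + C(7,7) + C(3,7) = 2.
By inclusion–exclusion: 19448 − 3672 + 2 = 15778.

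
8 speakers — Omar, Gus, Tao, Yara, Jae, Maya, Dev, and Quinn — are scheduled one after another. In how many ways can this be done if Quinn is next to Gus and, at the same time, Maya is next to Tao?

Treat {Quinn,Gus} as one block (2 orders) and {Maya,Tao} as another (2 orders).
That leaves 6 units to arrange: 2 × 2 × 6! = 4 × 720 = 2880.

2880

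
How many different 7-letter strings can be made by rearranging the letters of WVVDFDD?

420

Letter multiplicities in WVVDFDD: D×3, F×1, V×2, W×1.
Dividing 7! = 5040 by 3!·2! = 12 for the repeated letters gives 420.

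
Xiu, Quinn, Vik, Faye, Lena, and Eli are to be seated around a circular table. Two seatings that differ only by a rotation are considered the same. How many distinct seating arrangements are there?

120

Fix one person's seat to break rotational symmetry; the remaining 5 people can be arranged in (5)! = 120 ways.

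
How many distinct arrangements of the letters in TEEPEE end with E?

20

Fix E in the last position and arrange the remaining 5 letters.
Those 5 letters have E appearing 3 times, giving (5)!/(3!) = 20.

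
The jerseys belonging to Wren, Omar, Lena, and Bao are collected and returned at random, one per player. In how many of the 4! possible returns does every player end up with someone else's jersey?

9

This is the derangement count D_4: permutations of 4 items with no fixed point.
By inclusion–exclusion this is Σ_{j=0}^{4} (−1)^j C(4,j)·(4−j)!.
Computing: 24 − 24 + 12 − 4 + 1 = 9.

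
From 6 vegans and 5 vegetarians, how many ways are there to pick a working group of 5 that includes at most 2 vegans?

181

Split by how many vegans are chosen (0 through 2).
Sum: C(6,0)·C(5,5) + C(6,1)·C(5,4) + C(6,2)·C(5,3) = 1 + 30 + 150 = 181.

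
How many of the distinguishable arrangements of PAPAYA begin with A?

With the first slot taken by A, it remains to arrange the other 5 letters (PPAYA).
Those 5 letters have A appearing twice and P appearing twice, giving (5)!/(2!·2!) = 30.

30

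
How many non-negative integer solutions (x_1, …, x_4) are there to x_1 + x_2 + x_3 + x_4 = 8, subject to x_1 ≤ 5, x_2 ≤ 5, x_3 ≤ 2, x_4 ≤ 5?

79

By stars and bars, unrestricted non-negative solutions to x_1+…+x_4 = 8 number C(8+3,3) = 165.
Subtract solutions that violate a single cap (substitute x_i' = x_i − (cap_i+1)): x_1 ≥ 6 gives C(5,3) = 10; x_2 ≥ 6 gives C(5,3) = 10; x_3 ≥ 3 gives C(8,3) = 56; x_4 ≥ 6 gives C(5,3) = 10. Together 86.
No two caps can be exceeded simultaneously, so the pair terms are all 0.
By inclusion–exclusion the count is 165 − 86 + 0 = 79.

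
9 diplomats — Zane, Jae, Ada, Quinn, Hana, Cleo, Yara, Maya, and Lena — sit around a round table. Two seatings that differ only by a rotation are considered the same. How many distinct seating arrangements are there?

Around a circle, 9 distinct people have 9!/9 = (8)! = 40320 rotationally distinct seatings.

40320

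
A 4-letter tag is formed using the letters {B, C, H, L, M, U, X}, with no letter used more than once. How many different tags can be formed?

840

This is a permutation of 4 out of 7: P(7,4) = 7!/3!.
7 × 6 × 5 × 4 = 840.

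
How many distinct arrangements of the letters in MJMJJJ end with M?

With the last slot taken by M, it remains to arrange the other 5 letters (JMJJJ).
Those 5 letters have J appearing 4 times, giving (5)!/(4!) = 5.

5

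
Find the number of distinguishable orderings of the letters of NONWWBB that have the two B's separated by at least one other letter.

There are 7!/(2!·2!·2!) = 630 arrangements of NONWWBB in total.
If the two B's are adjacent, glue them into one block, leaving 6 items to arrange: (6)!/(2!·2!) = 180 ways.
Subtracting, 630 − 180 = 450 arrangements keep the B's apart.

450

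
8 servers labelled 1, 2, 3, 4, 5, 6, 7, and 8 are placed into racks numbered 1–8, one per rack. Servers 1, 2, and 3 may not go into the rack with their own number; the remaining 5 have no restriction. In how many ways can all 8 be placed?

27240

Let Aᵢ (for i ∈ {1, 2, 3}) be the placements that put server i in its forbidden rack. Any j of these fix j positions, leaving (8−j)! ways to fill the rest, and there are C(3,j) ways to pick which j.
By inclusion–exclusion, the number of valid placements is Σ_{j=0}^{3} (−1)^j C(3,j)·(8−j)!.
Computing: 40320 − 15120 + 2160 − 120 = 27240.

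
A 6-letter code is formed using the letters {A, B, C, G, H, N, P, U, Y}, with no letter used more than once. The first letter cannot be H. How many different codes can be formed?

The first letter has 9−1 = 8 choices (anything except H).
The remaining 5 letters are filled from the other 8 symbols without repetition: 8 × 7 × 6 × 5 × 4 = 6720.
Total: 8 × 6720 = 53760.

53760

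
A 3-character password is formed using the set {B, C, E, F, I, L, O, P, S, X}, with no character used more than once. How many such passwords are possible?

720

Choose and order 3 of the 10 symbols: the first character has 10 options, the next 9, then 8.
That product is 10 × 9 × 8 = 720.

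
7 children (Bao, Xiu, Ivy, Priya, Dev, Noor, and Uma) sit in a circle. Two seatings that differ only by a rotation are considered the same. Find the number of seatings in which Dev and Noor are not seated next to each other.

480

All circular seatings of 7 people number (6)! = 720.
Seatings with Dev beside Noor: treat them as a block with 2 internal orders, giving 2 × (5)! = 240.
Subtracting, 720 − 240 = 480.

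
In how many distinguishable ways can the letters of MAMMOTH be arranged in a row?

The 7 letters of MAMMOTH have repeats: M appearing 3 times.
The number of distinct arrangements is 7!/(3!) = 5040/6 = 840.

840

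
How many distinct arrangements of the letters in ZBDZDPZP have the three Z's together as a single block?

Treat the 3 copies of Z as a single block. The multiset to arrange is then {ZZZ, B, D, D, P, P}, 6 items in all.
That gives (6)!/(2!·2!) = 180 arrangements.

180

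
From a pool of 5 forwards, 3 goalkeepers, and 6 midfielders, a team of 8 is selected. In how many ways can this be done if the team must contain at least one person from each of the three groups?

2828

Total 8-person selections from all 14: C(14,8) = 3003.
Selections missing a whole group: no forwards → C(9,8) = 9; no goalkeepers → C(11,8) = 165; no midfielders → C(8,8) = 1.
Add back selections omitting two groups (i.e. drawn from a single group): C(5,8) + C(3,8) + C(6,8) = 0.
By inclusion–exclusion: 3003 − 175 + 0 = 2828.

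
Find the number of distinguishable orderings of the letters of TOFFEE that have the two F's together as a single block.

60

Treat the 2 copies of F as a single block. The multiset to arrange is then {FF, E, E, O, T}, 5 items in all.
That gives (5)!/(2!) = 60 arrangements.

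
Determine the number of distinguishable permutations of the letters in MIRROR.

The 6 letters of MIRROR have repeats: R appearing 3 times.
The number of distinct arrangements is 6!/(3!) = 720/6 = 120.

120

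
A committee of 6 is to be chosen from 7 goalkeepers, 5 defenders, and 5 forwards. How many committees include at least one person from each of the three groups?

10325

Unrestricted: C(17,6) = 12376 ways to pick any 6 of the 17.
Selections missing a whole group: no goalkeepers → C(10,6) = 210; no defenders → C(12,6) = 924; no forwards → C(12,6) = 924.
Add back selections omitting two groups (i.e. drawn from a single group): C(7,6) + C(5,6) + C(5,6) = 7.
By inclusion–exclusion: 12376 − 2058 + 7 = 10325.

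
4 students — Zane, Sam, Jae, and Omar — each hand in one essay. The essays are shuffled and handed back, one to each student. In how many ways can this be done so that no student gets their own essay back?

9

Count assignments avoiding every fixed point. For any j of the 4 students fixed to their own essay, the other 4−j can be arranged in (4−j)! ways.
By inclusion–exclusion this is Σ_{j=0}^{4} (−1)^j C(4,j)·(4−j)!.
Computing: 24 − 24 + 12 − 4 + 1 = 9.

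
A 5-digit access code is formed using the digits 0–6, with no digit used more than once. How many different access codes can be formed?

2520

This is a permutation of 5 out of 7: P(7,5) = 7!/2!.
That product is 7 × 6 × 5 × 4 × 3 = 2520.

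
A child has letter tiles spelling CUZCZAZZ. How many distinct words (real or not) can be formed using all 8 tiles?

840

Letter multiplicities in CUZCZAZZ: A×1, C×2, U×1, Z×4.
Dividing 8! = 40320 by 4!·2! = 48 for the repeated letters gives 840.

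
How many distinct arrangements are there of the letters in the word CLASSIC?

The 7 letters of CLASSIC have repeats: C appearing twice and S appearing twice.
So there are 7! / (2!·2!) = 1260 distinguishable arrangements.

1260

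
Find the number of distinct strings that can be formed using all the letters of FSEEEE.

FSEEEE has 6 letters with E appearing 4 times.
The number of distinct arrangements is 6!/(4!) = 720/24 = 30.

30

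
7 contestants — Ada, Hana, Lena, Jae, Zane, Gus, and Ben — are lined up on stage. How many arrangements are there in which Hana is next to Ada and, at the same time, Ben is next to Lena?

Treat {Hana,Ada} as one block (2 orders) and {Ben,Lena} as another (2 orders).
That leaves 5 units to arrange: 2 × 2 × 5! = 4 × 120 = 480.

480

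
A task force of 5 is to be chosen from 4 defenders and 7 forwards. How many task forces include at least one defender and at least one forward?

Unrestricted: C(11,5) = 462 ways to pick any 5 of the 11.
Selections missing a whole group: no defenders → C(7,5) = 21; no forwards → C(4,5) = 0.
Both groups omitted at once is impossible, so 462 − 21 = 441.

441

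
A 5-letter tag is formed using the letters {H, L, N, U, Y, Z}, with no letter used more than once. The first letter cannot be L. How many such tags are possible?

The first letter has 6−1 = 5 choices (anything except L).
The remaining 4 letters are filled from the other 5 symbols without repetition: 5 × 4 × 3 × 2 = 120.
Total: 5 × 120 = 600.

600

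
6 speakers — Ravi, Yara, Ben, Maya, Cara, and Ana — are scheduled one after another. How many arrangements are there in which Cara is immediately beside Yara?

240

Treat {Cara, Yara} as a single unit. There are 5 units to order, and the pair itself can be ordered 2 ways.
That gives 2 × 5! = 2 × 120 = 240.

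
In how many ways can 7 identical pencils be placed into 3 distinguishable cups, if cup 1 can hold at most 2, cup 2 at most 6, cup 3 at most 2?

Ignoring the caps, the number of non-negative solutions to x_1+…+x_3 = 7 is C(9,2) = 36.
Subtract solutions that violate a single cap (substitute x_i' = x_i − (cap_i+1)): x_1 ≥ 3 gives C(6,2) = 15; x_2 ≥ 7 gives C(2,2) = 1; x_3 ≥ 3 gives C(6,2) = 15. Together 31.
Add back pairs where two caps are both exceeded: 0 + 3 + 0 = 3.
By inclusion–exclusion the count is 36 − 31 + 3 = 8.

8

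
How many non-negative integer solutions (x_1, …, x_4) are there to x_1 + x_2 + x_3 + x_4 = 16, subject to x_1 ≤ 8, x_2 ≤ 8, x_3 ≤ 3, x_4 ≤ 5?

120

Ignoring the caps, the number of non-negative solutions to x_1+…+x_4 = 16 is C(19,3) = 969.
Subtract solutions that violate a single cap (substitute x_i' = x_i − (cap_i+1)): x_1 ≥ 9 gives C(10,3) = 120; x_2 ≥ 9 gives C(10,3) = 120; x_3 ≥ 4 gives C(15,3) = 455; x_4 ≥ 6 gives C(13,3) = 286. Together 981.
Add back pairs where two caps are both exceeded: 0 + 20 + 4 + 20 + 4 + 84 = 132.
By inclusion–exclusion the count is 969 − 981 + 132 = 120.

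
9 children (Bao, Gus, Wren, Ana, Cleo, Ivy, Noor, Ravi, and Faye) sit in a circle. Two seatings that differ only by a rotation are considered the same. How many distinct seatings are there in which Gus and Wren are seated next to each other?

10080

Glue Gus and Wren into a block (2 internal orders). Seating 8 units around a circle gives (7)! arrangements.
So 2 × (7)! = 2 × 5040 = 10080.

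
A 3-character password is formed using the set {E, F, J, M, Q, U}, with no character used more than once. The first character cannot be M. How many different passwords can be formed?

The first character has 6−1 = 5 choices (anything except M).
The remaining 2 characters are filled from the other 5 symbols without repetition: 5 × 4 = 20.
Total: 5 × 20 = 100.

100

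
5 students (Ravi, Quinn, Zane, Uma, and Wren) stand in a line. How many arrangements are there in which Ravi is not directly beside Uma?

72

There are 5! = 120 arrangements in all. If Ravi and Uma are adjacent, merging them into one block gives 2·(4)! = 48 arrangements.
So 120 − 48 = 72 arrangements keep them apart.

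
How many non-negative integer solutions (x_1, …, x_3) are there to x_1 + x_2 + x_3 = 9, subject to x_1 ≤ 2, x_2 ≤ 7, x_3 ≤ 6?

Without the upper bounds there are C(11,2) = 55 ways to split 9 among 3 variables.
Subtract solutions that violate a single cap (substitute x_i' = x_i − (cap_i+1)): x_1 ≥ 3 gives C(8,2) = 28; x_2 ≥ 8 gives C(3,2) = 3; x_3 ≥ 7 gives C(4,2) = 6. Together 37.
No two caps can be exceeded simultaneously, so the pair terms are all 0.
By inclusion–exclusion the count is 55 − 37 + 0 = 18.

18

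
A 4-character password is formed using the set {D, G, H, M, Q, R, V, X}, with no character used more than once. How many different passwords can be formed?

With no repetition, fill the 4 characters in order: 8 choices, then 7, down to 5.
8 × 7 × 6 × 5 = 1680.

1680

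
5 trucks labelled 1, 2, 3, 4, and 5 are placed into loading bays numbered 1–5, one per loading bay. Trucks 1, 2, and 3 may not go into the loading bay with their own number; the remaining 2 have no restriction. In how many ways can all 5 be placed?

64

Let Aᵢ (for i ∈ {1, 2, 3}) be the placements that put truck i in its forbidden loading bay. Any j of these fix j positions, leaving (5−j)! ways to fill the rest, and there are C(3,j) ways to pick which j.
By inclusion–exclusion, the number of valid placements is Σ_{j=0}^{3} (−1)^j C(3,j)·(5−j)!.
Computing: 120 − 72 + 18 − 2 = 64.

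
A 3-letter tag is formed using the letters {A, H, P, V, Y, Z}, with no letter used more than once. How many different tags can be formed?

120

This is a permutation of 3 out of 6: P(6,3) = 6!/3!.
6 × 5 × 4 = 120.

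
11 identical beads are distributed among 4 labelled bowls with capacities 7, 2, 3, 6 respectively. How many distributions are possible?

Without the upper bounds there are C(14,3) = 364 ways to split 11 among 4 bowls.
Subtract solutions that violate a single cap (substitute x_i' = x_i − (cap_i+1)): x_1 ≥ 8 gives C(6,3) = 20; x_2 ≥ 3 gives C(11,3) = 165; x_3 ≥ 4 gives C(10,3) = 120; x_4 ≥ 7 gives C(7,3) = 35. Together 340.
Add back pairs where two caps are both exceeded: 1 + 0 + 0 + 35 + 4 + 1 = 41.
By inclusion–exclusion the count is 364 − 340 + 41 = 65.

65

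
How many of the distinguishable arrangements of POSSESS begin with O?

30

With the first slot taken by O, it remains to arrange the other 6 letters (PSSESS).
Those 6 letters have S appearing 4 times, giving (6)!/(4!) = 30.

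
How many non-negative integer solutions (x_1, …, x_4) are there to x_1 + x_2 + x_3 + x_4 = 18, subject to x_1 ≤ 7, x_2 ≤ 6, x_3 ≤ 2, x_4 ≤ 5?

10

Ignoring the caps, the number of non-negative solutions to x_1+…+x_4 = 18 is C(21,3) = 1330.
Subtract solutions that violate a single cap (substitute x_i' = x_i − (cap_i+1)): x_1 ≥ 8 gives C(13,3) = 286; x_2 ≥ 7 gives C(14,3) = 364; x_3 ≥ 3 gives C(18,3) = 816; x_4 ≥ 6 gives C(15,3) = 455. Together 1921.
Add back pairs where two caps are both exceeded: 20 + 120 + 35 + 165 + 56 + 220 = 616.
Subtract triples: 1 + 0 + 4 + 10 = 15.
By inclusion–exclusion the count is 1330 − 1921 + 616 − 15 = 10.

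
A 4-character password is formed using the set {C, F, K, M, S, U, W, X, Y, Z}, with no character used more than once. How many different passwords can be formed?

5040

Choose and order 4 of the 10 symbols: the first character has 10 options, the next 9, then 8, 7.
10 × 9 × 8 × 7 = 5040.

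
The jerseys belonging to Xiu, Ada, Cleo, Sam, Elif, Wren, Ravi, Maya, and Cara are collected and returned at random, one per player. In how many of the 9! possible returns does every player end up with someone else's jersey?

133496

Count assignments avoiding every fixed point. For any j of the 9 players fixed to their old jersey, the other 9−j can be arranged in (9−j)! ways.
By inclusion–exclusion this is Σ_{j=0}^{9} (−1)^j C(9,j)·(9−j)!.
Computing: 362880 − 362880 + 181440 − 60480 + 15120 − 3024 + 504 − 72 + 9 − 1 = 133496.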